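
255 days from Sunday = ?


Wednesday

Start: Sunday (index 6)
(6 + 255) mod 7
= 261 mod 7
= 2
Index 2 → Wednesday


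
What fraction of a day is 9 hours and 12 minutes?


Total minutes: 9×60 + 12 = 552
Day = 24×60 = 1440 minutes
Fraction = 552/1440 ≈ 0.3833
As a percentage: 552/1440 × 100 ≈ 38.33%

0.3833 (38.33%)


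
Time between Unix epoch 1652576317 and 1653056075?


Difference = 1653056075 - 1652576317 = 479758 seconds
In hours: 479758 / 3600 ≈ 133.3
In days: 479758 / 86400 ≈ 5.55

479758 seconds (133.3 hours / 5.55 days)


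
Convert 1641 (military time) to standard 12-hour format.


4:41 PM

Hour: 16
16 - 12 = 4 → PM


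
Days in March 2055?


31 days

Month: March (month 3)
March has 31 days


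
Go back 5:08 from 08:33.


03:25

Start: 513 minutes from midnight
Subtract: 308 minutes
Remaining: 513 - 308 = 205
Hours: 3, Minutes: 25


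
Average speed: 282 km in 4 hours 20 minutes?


Distance: 282 km
Time: 4h 20m = 260 min = 260/60 = 13/3 hours
Speed = 282 ÷ (13/3) = 282 × 3 / 13 = 846/13 ≈ 65.1 km/h

65.1 km/h


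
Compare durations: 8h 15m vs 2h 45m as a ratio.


Duration 1: 495 minutes
Duration 2: 165 minutes
Ratio = 495:165
GCD = 165
Simplified = 3:1
As a decimal: 3/1 = 3.00

3:1 (3.00)


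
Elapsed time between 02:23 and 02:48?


0h 25m

End time in minutes: 2×60 + 48 = 168
Start time in minutes: 2×60 + 23 = 143
Difference = 168 - 143 = 25 minutes
= 0 hours 25 minutes


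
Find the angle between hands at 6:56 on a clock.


Hour hand = 6×30 + 56×0.5 = 208.0°
Minute hand = 56×6 = 336°
Difference = |208.0 - 336| = 128.0°

128.0°


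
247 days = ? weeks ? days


Weeks: 247 ÷ 7 = 35 remainder 2

35 weeks 2 days


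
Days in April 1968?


Month: April (month 4)
April has 30 days

30 days


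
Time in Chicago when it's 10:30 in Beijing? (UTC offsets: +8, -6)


20:30 (previous day)

Time difference = UTC-6 - UTC+8 = -14 hours
New hour = (10 -14) mod 24
= -4 mod 24 = 20
Minutes unchanged → 20:30; -4 < 0 → previous day


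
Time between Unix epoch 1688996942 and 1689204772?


207830 seconds (57.7 hours / 2.41 days)

Difference = 1689204772 - 1688996942 = 207830 seconds
In hours: 207830 / 3600 ≈ 57.7
In days: 207830 / 86400 ≈ 2.41


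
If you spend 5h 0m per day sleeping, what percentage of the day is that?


20.8%

Time: 300 minutes
Day: 1440 minutes
Percentage = (300/1440) × 100 ≈ 20.8%


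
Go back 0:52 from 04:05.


03:13

Start: 245 minutes from midnight
Subtract: 52 minutes
Remaining: 245 - 52 = 193
Hours: 3, Minutes: 13


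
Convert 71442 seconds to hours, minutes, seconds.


19h 50m 42s

Hours: 71442 ÷ 3600 = 19 remainder 3042
Minutes: 3042 ÷ 60 = 50 remainder 42
Seconds: 42


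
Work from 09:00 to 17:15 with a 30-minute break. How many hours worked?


7h 45m (465 minutes)

Total time = (17×60+15) - (9×60+0)
= 1035 - 540 = 495 min
Minus break: 495 - 30 = 465 min
= 7h 45m


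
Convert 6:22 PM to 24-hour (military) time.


Input: 6:22 PM
PM: 6 + 12 = 18

18:22


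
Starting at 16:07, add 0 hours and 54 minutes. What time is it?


17:01

Start: 967 minutes from midnight
Add: 54 minutes
Total: 1021 minutes
Hours: 1021 ÷ 60 = 17 remainder 1


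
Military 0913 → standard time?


9:13 AM

Hour: 9
9 < 12 → AM


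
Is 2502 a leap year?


Rules: divisible by 4 AND (not by 100 OR by 400)
2502 ÷ 4 = 625 remainder 2 → not divisible by 4
Not divisible by 4 → not a leap year

No


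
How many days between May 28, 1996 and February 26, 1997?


274 days

From May 28, 1996 to February 26, 1997
Rest of May 1996: 31 - 28 = 3
Full months: June 30, July 31, August 31, September 30, October 31, November 30, December 31, January 31
Days into February 1997: 26
Total = 3 + 30 + 31 + 31 + 30 + 31 + 30 + 31 + 31 + 26 = 274 days


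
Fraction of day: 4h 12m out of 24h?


0.1750 (17.50%)

Total minutes: 4×60 + 12 = 252
Day = 24×60 = 1440 minutes
Fraction = 252/1440 = 0.1750
As a percentage: 252/1440 × 100 = 17.50%


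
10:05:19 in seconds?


Hours: 10 × 3600 = 36000
Minutes: 5 × 60 = 300
Seconds: 19
Total = 36000 + 300 + 19 = 36319

36319 seconds


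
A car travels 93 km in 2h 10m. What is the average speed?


42.9 km/h

Distance: 93 km
Time: 2h 10m = 130 min = 130/60 = 13/6 hours
Speed = 93 ÷ (13/6) = 93 × 6 / 13 = 558/13 ≈ 42.9 km/h


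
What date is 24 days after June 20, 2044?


Start: June 20, 2044
Add 24 days
June 20 → July 1: 30 - 20 + 1 = 11 days (24 - 11 = 13 left)
July 1 + 13 = July 14, 2044

July 14, 2044


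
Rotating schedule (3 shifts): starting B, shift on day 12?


Shift A

Shifts: A, B, C
Start: B (index 1)
Day 12: (1 + 12 - 1) mod 3
= 12 mod 3
= 0
Index 0 → shift A


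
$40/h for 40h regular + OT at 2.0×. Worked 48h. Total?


Regular: 40h × $40 = $1600.00
Overtime: 48 - 40 = 8h
OT pay: 8h × $40 × 2.0 = $640.00
Total = $1600.00 + $640.00 = $2240.00

$2240.00


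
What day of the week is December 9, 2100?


Zeller's congruence:
q=9, m=12, k=0, j=21
h = (9 + ⌊13×13/5⌋ + 0 + ⌊0/4⌋ + ⌊21/4⌋ - 2×21) mod 7
= (9 + 33 + 0 + 0 + 5 - 42) mod 7
= 5 mod 7 = 5
h=5 → Thursday

Thursday


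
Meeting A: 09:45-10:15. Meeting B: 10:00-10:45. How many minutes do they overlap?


Meeting A: 585-615 (in minutes from midnight)
Meeting B: 600-645
Overlap start = max(585, 600) = 600
Overlap end = min(615, 645) = 615
Overlap = max(0, 615 - 600) = 15 min

15 minutes


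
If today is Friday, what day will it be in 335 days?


Start: Friday (index 4)
(4 + 335) mod 7
= 339 mod 7
= 3
Index 3 → Thursday

Thursday


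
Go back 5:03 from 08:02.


02:59

Start: 482 minutes from midnight
Subtract: 303 minutes
Remaining: 482 - 303 = 179
Hours: 2, Minutes: 59


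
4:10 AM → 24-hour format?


Input: 4:10 AM
AM hour stays: 4

04:10


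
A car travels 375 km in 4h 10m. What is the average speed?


90.0 km/h

Distance: 375 km
Time: 4h 10m = 250 min = 250/60 = 25/6 hours
Speed = 375 ÷ (25/6) = 375 × 6 / 25 = 2250/25 = 90.0 km/h


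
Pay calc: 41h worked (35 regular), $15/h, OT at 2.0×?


Regular: 35h × $15 = $525.00
Overtime: 41 - 35 = 6h
OT pay: 6h × $15 × 2.0 = $180.00
Total = $525.00 + $180.00 = $705.00

$705.00


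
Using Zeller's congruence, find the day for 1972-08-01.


Tuesday

Zeller's congruence:
q=1, m=8, k=72, j=19
h = (1 + ⌊13×9/5⌋ + 72 + ⌊72/4⌋ + ⌊19/4⌋ - 2×19) mod 7
= (1 + 23 + 72 + 18 + 4 - 38) mod 7
= 80 mod 7 = 3
h=3 → Tuesday


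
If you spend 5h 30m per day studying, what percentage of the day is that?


22.9%

Time: 330 minutes
Day: 1440 minutes
Percentage = (330/1440) × 100 ≈ 22.9%


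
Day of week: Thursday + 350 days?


Start: Thursday (index 3)
(3 + 350) mod 7
= 353 mod 7
= 3
Index 3 → Thursday

Thursday


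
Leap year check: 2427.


Rules: divisible by 4 AND (not by 100 OR by 400)
2427 ÷ 4 = 606 remainder 3 → not divisible by 4
Not divisible by 4 → not a leap year

No


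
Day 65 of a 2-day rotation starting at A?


Shifts: A, B
Start: A (index 0)
Day 65: (0 + 65 - 1) mod 2
= 64 mod 2
= 0
Index 0 → shift A

Shift A


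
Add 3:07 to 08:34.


Start: 514 minutes from midnight
Add: 187 minutes
Total: 701 minutes
Hours: 701 ÷ 60 = 11 remainder 41

11:41


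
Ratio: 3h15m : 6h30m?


1:2 (0.50)

Duration 1: 195 minutes
Duration 2: 390 minutes
Ratio = 195:390
GCD = 195
Simplified = 1:2
As a decimal: 1/2 = 0.50


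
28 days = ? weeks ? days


4 weeks 0 days

Weeks: 28 ÷ 7 = 4 remainder 0


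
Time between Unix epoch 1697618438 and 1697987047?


Difference = 1697987047 - 1697618438 = 368609 seconds
In hours: 368609 / 3600 ≈ 102.4
In days: 368609 / 86400 ≈ 4.27

368609 seconds (102.4 hours / 4.27 days)


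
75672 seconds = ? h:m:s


21h 1m 12s

Hours: 75672 ÷ 3600 = 21 remainder 72
Minutes: 72 ÷ 60 = 1 remainder 12
Seconds: 12


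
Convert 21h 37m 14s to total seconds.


Hours: 21 × 3600 = 75600
Minutes: 37 × 60 = 2220
Seconds: 14
Total = 75600 + 2220 + 14 = 77834

77834 seconds


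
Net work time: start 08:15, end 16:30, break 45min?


7h 30m (450 minutes)

Total time = (16×60+30) - (8×60+15)
= 990 - 495 = 495 min
Minus break: 495 - 45 = 450 min
= 7h 30m


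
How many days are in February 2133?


Month: February (month 2)
February: 28 or 29 (leap year)
2133 leap year? No

28 days


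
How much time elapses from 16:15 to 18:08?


End time in minutes: 18×60 + 8 = 1088
Start time in minutes: 16×60 + 15 = 975
Difference = 1088 - 975 = 113 minutes
= 1 hours 53 minutes

1h 53m


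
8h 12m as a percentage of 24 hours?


Total minutes: 8×60 + 12 = 492
Day = 24×60 = 1440 minutes
Fraction = 492/1440 ≈ 0.3417
As a percentage: 492/1440 × 100 ≈ 34.17%

0.3417 (34.17%)


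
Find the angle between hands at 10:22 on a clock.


Hour hand = 10×30 + 22×0.5 = 311.0°
Minute hand = 22×6 = 132°
Difference = |311.0 - 132| = 179.0°

179.0°


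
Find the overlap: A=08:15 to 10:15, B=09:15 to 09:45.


30 minutes

Meeting A: 495-615 (in minutes from midnight)
Meeting B: 555-585
Overlap start = max(495, 555) = 555
Overlap end = min(615, 585) = 585
Overlap = max(0, 585 - 555) = 30 min


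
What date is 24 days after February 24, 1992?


Start: February 24, 1992
Add 24 days
February 24 → March 1: 29 - 24 + 1 = 6 days (24 - 6 = 18 left)
March 1 + 18 = March 19, 1992

March 19, 1992


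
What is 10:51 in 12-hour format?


Hour: 10
10 < 12 → AM

10:51 AM


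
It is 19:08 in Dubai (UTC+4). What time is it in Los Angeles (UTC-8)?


Time difference = UTC-8 - UTC+4 = -12 hours
New hour = (19 -12) mod 24
= 7 mod 24 = 7
Minutes unchanged → 07:08

07:08


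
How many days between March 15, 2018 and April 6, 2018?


22 days

From March 15, 2018 to April 6, 2018
Rest of March 2018: 31 - 15 = 16
Days into April 2018: 6
Total = 16 + 6 = 22 days


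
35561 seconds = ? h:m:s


Hours: 35561 ÷ 3600 = 9 remainder 3161
Minutes: 3161 ÷ 60 = 52 remainder 41
Seconds: 41

9h 52m 41s


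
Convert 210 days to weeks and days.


30 weeks 0 days

Weeks: 210 ÷ 7 = 30 remainder 0


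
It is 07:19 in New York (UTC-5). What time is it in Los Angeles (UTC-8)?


04:19

Time difference = UTC-8 - UTC-5 = -3 hours
New hour = (7 -3) mod 24
= 4 mod 24 = 4
Minutes unchanged → 04:19


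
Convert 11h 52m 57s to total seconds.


Hours: 11 × 3600 = 39600
Minutes: 52 × 60 = 3120
Seconds: 57
Total = 39600 + 3120 + 57 = 42777

42777 seconds


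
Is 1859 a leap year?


No

Rules: divisible by 4 AND (not by 100 OR by 400)
1859 ÷ 4 = 464 remainder 3 → not divisible by 4
Not divisible by 4 → not a leap year


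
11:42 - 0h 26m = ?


11:16

Start: 702 minutes from midnight
Subtract: 26 minutes
Remaining: 702 - 26 = 676
Hours: 11, Minutes: 16


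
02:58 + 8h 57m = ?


Start: 178 minutes from midnight
Add: 537 minutes
Total: 715 minutes
Hours: 715 ÷ 60 = 11 remainder 55

11:55


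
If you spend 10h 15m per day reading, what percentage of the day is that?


Time: 615 minutes
Day: 1440 minutes
Percentage = (615/1440) × 100 ≈ 42.7%

42.7%


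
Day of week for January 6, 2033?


Zeller's congruence:
q=6, m=13, k=32, j=20
h = (6 + ⌊13×14/5⌋ + 32 + ⌊32/4⌋ + ⌊20/4⌋ - 2×20) mod 7
= (6 + 36 + 32 + 8 + 5 - 40) mod 7
= 47 mod 7 = 5
h=5 → Thursday

Thursday


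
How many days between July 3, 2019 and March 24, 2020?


265 days

From July 3, 2019 to March 24, 2020
Rest of July 2019: 31 - 3 = 28
Full months: August 31, September 30, October 31, November 30, December 31, January 31, February 2020 29
Days into March 2020: 24
Total = 28 + 31 + 30 + 31 + 30 + 31 + 31 + 29 + 24 = 265 days


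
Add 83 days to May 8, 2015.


July 30, 2015

Start: May 8, 2015
Add 83 days
May 8 → June 1: 31 - 8 + 1 = 24 days (83 - 24 = 59 left)
June 1 → July 1: 30 - 1 + 1 = 30 days (59 - 30 = 29 left)
July 1 + 29 = July 30, 2015


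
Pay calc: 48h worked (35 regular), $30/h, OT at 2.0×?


$1830.00

Regular: 35h × $30 = $1050.00
Overtime: 48 - 35 = 13h
OT pay: 13h × $30 × 2.0 = $780.00
Total = $1050.00 + $780.00 = $1830.00


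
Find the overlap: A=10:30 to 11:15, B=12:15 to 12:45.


Meeting A: 630-675 (in minutes from midnight)
Meeting B: 735-765
Overlap start = max(630, 735) = 735
Overlap end = min(675, 765) = 675
Overlap = max(0, 675 - 735) = 0 min

0 minutes


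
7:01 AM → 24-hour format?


07:01

Input: 7:01 AM
AM hour stays: 7


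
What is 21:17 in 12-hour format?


Hour: 21
21 - 12 = 9 → PM

9:17 PM


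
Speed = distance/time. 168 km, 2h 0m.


Distance: 168 km
Time: 2 hours
Speed = 168 / 2 = 84.0 km/h

84.0 km/h


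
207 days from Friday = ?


Tuesday

Start: Friday (index 4)
(4 + 207) mod 7
= 211 mod 7
= 1
Index 1 → Tuesday


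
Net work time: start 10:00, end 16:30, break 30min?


6h 0m (360 minutes)

Total time = (16×60+30) - (10×60+0)
= 990 - 600 = 390 min
Minus break: 390 - 30 = 360 min
= 6h 0m


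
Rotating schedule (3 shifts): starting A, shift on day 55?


Shifts: A, B, C
Start: A (index 0)
Day 55: (0 + 55 - 1) mod 3
= 54 mod 3
= 0
Index 0 → shift A

Shift A


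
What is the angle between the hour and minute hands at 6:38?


Hour hand = 6×30 + 38×0.5 = 199.0°
Minute hand = 38×6 = 228°
Difference = |199.0 - 228| = 29.0°

29.0°


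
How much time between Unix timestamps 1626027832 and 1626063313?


35481 seconds (9.9 hours / 0.41 days)

Difference = 1626063313 - 1626027832 = 35481 seconds
In hours: 35481 / 3600 ≈ 9.9
In days: 35481 / 86400 ≈ 0.41


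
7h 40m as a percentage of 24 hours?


0.3194 (31.94%)

Total minutes: 7×60 + 40 = 460
Day = 24×60 = 1440 minutes
Fraction = 460/1440 ≈ 0.3194
As a percentage: 460/1440 × 100 ≈ 31.94%


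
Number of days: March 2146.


Month: March (month 3)
March has 31 days

31 days


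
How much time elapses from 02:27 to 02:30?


0h 3m

End time in minutes: 2×60 + 30 = 150
Start time in minutes: 2×60 + 27 = 147
Difference = 150 - 147 = 3 minutes
= 0 hours 3 minutes


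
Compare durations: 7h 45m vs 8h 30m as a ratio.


31:34 (0.91)

Duration 1: 465 minutes
Duration 2: 510 minutes
Ratio = 465:510
GCD = 15
Simplified = 31:34
As a decimal: 31/34 ≈ 0.91


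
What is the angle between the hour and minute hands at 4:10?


Hour hand = 4×30 + 10×0.5 = 125.0°
Minute hand = 10×6 = 60°
Difference = |125.0 - 60| = 65.0°

65.0°


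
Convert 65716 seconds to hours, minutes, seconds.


18h 15m 16s

Hours: 65716 ÷ 3600 = 18 remainder 916
Minutes: 916 ÷ 60 = 15 remainder 16
Seconds: 16


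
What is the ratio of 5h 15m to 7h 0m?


3:4 (0.75)

Duration 1: 315 minutes
Duration 2: 420 minutes
Ratio = 315:420
GCD = 105
Simplified = 3:4
As a decimal: 3/4 = 0.75


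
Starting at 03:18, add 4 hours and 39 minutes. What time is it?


Start: 198 minutes from midnight
Add: 279 minutes
Total: 477 minutes
Hours: 477 ÷ 60 = 7 remainder 57

07:57


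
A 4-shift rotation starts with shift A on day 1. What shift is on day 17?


Shifts: A, B, C, D
Start: A (index 0)
Day 17: (0 + 17 - 1) mod 4
= 16 mod 4
= 0
Index 0 → shift A

Shift A


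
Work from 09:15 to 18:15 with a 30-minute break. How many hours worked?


Total time = (18×60+15) - (9×60+15)
= 1095 - 555 = 540 min
Minus break: 540 - 30 = 510 min
= 8h 30m

8h 30m (510 minutes)


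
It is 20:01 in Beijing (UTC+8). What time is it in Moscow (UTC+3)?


15:01

Time difference = UTC+3 - UTC+8 = -5 hours
New hour = (20 -5) mod 24
= 15 mod 24 = 15
Minutes unchanged → 15:01


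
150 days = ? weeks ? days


21 weeks 3 days

Weeks: 150 ÷ 7 = 21 remainder 3


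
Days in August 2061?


Month: August (month 8)
August has 31 days

31 days


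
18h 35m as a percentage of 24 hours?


Total minutes: 18×60 + 35 = 1115
Day = 24×60 = 1440 minutes
Fraction = 1115/1440 ≈ 0.7743
As a percentage: 1115/1440 × 100 ≈ 77.43%

0.7743 (77.43%)


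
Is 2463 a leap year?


No

Rules: divisible by 4 AND (not by 100 OR by 400)
2463 ÷ 4 = 615 remainder 3 → not divisible by 4
Not divisible by 4 → not a leap year


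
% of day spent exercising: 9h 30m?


Time: 570 minutes
Day: 1440 minutes
Percentage = (570/1440) × 100 ≈ 39.6%

39.6%


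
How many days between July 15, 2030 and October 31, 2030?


108 days

From July 15, 2030 to October 31, 2030
Rest of July 2030: 31 - 15 = 16
Full months: August 31, September 30
Days into October 2030: 31
Total = 16 + 31 + 30 + 31 = 108 days


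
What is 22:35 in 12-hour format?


10:35 PM

Hour: 22
22 - 12 = 10 → PM


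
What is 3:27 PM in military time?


Input: 3:27 PM
PM: 3 + 12 = 15

15:27


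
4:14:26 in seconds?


Hours: 4 × 3600 = 14400
Minutes: 14 × 60 = 840
Seconds: 26
Total = 14400 + 840 + 26 = 15266

15266 seconds


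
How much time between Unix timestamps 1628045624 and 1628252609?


Difference = 1628252609 - 1628045624 = 206985 seconds
In hours: 206985 / 3600 ≈ 57.5
In days: 206985 / 86400 ≈ 2.40

206985 seconds (57.5 hours / 2.40 days)


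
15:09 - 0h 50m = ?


14:19

Start: 909 minutes from midnight
Subtract: 50 minutes
Remaining: 909 - 50 = 859
Hours: 14, Minutes: 19


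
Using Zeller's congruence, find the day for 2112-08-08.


Zeller's congruence:
q=8, m=8, k=12, j=21
h = (8 + ⌊13×9/5⌋ + 12 + ⌊12/4⌋ + ⌊21/4⌋ - 2×21) mod 7
= (8 + 23 + 12 + 3 + 5 - 42) mod 7
= 9 mod 7 = 2
h=2 → Monday

Monday


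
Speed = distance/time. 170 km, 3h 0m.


56.7 km/h

Distance: 170 km
Time: 3 hours
Speed = 170 / 3 ≈ 56.7 km/h


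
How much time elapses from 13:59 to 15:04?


End time in minutes: 15×60 + 4 = 904
Start time in minutes: 13×60 + 59 = 839
Difference = 904 - 839 = 65 minutes
= 1 hours 5 minutes

1h 5m


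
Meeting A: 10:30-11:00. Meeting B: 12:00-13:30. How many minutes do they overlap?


Meeting A: 630-660 (in minutes from midnight)
Meeting B: 720-810
Overlap start = max(630, 720) = 720
Overlap end = min(660, 810) = 660
Overlap = max(0, 660 - 720) = 0 min

0 minutes


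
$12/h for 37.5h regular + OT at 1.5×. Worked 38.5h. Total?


$468.00

Regular: 37.5h × $12 = $450.00
Overtime: 38.5 - 37.5 = 1.0h
OT pay: 1.0h × $12 × 1.5 = $18.00
Total = $450.00 + $18.00 = $468.00


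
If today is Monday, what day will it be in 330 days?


Tuesday

Start: Monday (index 0)
(0 + 330) mod 7
= 330 mod 7
= 1
Index 1 → Tuesday


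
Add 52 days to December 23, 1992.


Start: December 23, 1992
Add 52 days
December 23 → January 1: 31 - 23 + 1 = 9 days (52 - 9 = 43 left)
January 1 → February 1: 31 - 1 + 1 = 31 days (43 - 31 = 12 left)
February 1 + 12 = February 13, 1993

February 13, 1993


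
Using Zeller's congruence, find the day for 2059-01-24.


Zeller's congruence:
q=24, m=13, k=58, j=20
h = (24 + ⌊13×14/5⌋ + 58 + ⌊58/4⌋ + ⌊20/4⌋ - 2×20) mod 7
= (24 + 36 + 58 + 14 + 5 - 40) mod 7
= 97 mod 7 = 6
h=6 → Friday

Friday


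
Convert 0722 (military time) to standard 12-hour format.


Hour: 7
7 < 12 → AM

7:22 AM


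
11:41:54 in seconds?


42114 seconds

Hours: 11 × 3600 = 39600
Minutes: 41 × 60 = 2460
Seconds: 54
Total = 39600 + 2460 + 54 = 42114


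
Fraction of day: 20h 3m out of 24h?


0.8354 (83.54%)

Total minutes: 20×60 + 3 = 1203
Day = 24×60 = 1440 minutes
Fraction = 1203/1440 ≈ 0.8354
As a percentage: 1203/1440 × 100 ≈ 83.54%


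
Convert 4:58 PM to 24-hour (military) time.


16:58

Input: 4:58 PM
PM: 4 + 12 = 16


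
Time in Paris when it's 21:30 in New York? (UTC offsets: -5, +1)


03:30 (next day)

Time difference = UTC+1 - UTC-5 = +6 hours
New hour = (21 + 6) mod 24
= 27 mod 24 = 3
Minutes unchanged → 03:30; 27 ≥ 24 → next day


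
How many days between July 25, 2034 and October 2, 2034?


From July 25, 2034 to October 2, 2034
Rest of July 2034: 31 - 25 = 6
Full months: August 31, September 30
Days into October 2034: 2
Total = 6 + 31 + 30 + 2 = 69 days

69 days


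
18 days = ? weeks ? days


Weeks: 18 ÷ 7 = 2 remainder 4

2 weeks 4 days


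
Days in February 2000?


29 days

Month: February (month 2)
February: 28 or 29 (leap year)
2000 leap year? Yes


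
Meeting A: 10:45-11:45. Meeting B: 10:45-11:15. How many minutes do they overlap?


30 minutes

Meeting A: 645-705 (in minutes from midnight)
Meeting B: 645-675
Overlap start = max(645, 645) = 645
Overlap end = min(705, 675) = 675
Overlap = max(0, 675 - 645) = 30 min


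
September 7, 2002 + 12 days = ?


September 19, 2002

Start: September 7, 2002
Add 12 days
September 7 + 12 = September 19, 2002


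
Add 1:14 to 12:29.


13:43

Start: 749 minutes from midnight
Add: 74 minutes
Total: 823 minutes
Hours: 823 ÷ 60 = 13 remainder 43


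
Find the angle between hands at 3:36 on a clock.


Hour hand = 3×30 + 36×0.5 = 108.0°
Minute hand = 36×6 = 216°
Difference = |108.0 - 216| = 108.0°

108.0°


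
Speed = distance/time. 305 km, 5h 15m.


Distance: 305 km
Time: 5h 15m = 315 min = 315/60 = 21/4 hours
Speed = 305 ÷ (21/4) = 305 × 4 / 21 = 1220/21 ≈ 58.1 km/h

58.1 km/h


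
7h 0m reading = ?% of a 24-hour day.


Time: 420 minutes
Day: 1440 minutes
Percentage = (420/1440) × 100 ≈ 29.2%

29.2%


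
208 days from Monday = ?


Saturday

Start: Monday (index 0)
(0 + 208) mod 7
= 208 mod 7
= 5
Index 5 → Saturday


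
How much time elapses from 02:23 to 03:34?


End time in minutes: 3×60 + 34 = 214
Start time in minutes: 2×60 + 23 = 143
Difference = 214 - 143 = 71 minutes
= 1 hours 11 minutes

1h 11m


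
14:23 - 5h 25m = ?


08:58

Start: 863 minutes from midnight
Subtract: 325 minutes
Remaining: 863 - 325 = 538
Hours: 8, Minutes: 58


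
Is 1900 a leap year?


Rules: divisible by 4 AND (not by 100 OR by 400)
1900 ÷ 4 = 475 exactly → divisible by 4
1900 ÷ 100 = 19 exactly → divisible by 100
1900 ÷ 400 = 4 remainder 300 → not divisible by 400
Divisible by 100 but not by 400 → not a leap year

No


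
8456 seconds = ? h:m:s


Hours: 8456 ÷ 3600 = 2 remainder 1256
Minutes: 1256 ÷ 60 = 20 remainder 56
Seconds: 56

2h 20m 56s


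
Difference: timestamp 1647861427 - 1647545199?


316228 seconds (87.8 hours / 3.66 days)

Difference = 1647861427 - 1647545199 = 316228 seconds
In hours: 316228 / 3600 ≈ 87.8
In days: 316228 / 86400 ≈ 3.66


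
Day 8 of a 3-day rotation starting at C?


Shift A

Shifts: A, B, C
Start: C (index 2)
Day 8: (2 + 8 - 1) mod 3
= 9 mod 3
= 0
Index 0 → shift A


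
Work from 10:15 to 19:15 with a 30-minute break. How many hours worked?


8h 30m (510 minutes)

Total time = (19×60+15) - (10×60+15)
= 1155 - 615 = 540 min
Minus break: 540 - 30 = 510 min
= 8h 30m


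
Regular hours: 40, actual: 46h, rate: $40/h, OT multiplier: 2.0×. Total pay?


Regular: 40h × $40 = $1600.00
Overtime: 46 - 40 = 6h
OT pay: 6h × $40 × 2.0 = $480.00
Total = $1600.00 + $480.00 = $2080.00

$2080.00


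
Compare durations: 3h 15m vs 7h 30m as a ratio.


13:30 (0.43)

Duration 1: 195 minutes
Duration 2: 450 minutes
Ratio = 195:450
GCD = 15
Simplified = 13:30
As a decimal: 13/30 ≈ 0.43


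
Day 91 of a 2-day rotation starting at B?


Shift B

Shifts: A, B
Start: B (index 1)
Day 91: (1 + 91 - 1) mod 2
= 91 mod 2
= 1
Index 1 → shift B


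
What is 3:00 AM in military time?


Input: 3:00 AM
AM hour stays: 3

03:00


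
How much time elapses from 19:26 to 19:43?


End time in minutes: 19×60 + 43 = 1183
Start time in minutes: 19×60 + 26 = 1166
Difference = 1183 - 1166 = 17 minutes
= 0 hours 17 minutes

0h 17m


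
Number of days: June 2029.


30 days

Month: June (month 6)
June has 30 days


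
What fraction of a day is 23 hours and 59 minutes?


0.9993 (99.93%)

Total minutes: 23×60 + 59 = 1439
Day = 24×60 = 1440 minutes
Fraction = 1439/1440 ≈ 0.9993
As a percentage: 1439/1440 × 100 ≈ 99.93%


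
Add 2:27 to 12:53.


Start: 773 minutes from midnight
Add: 147 minutes
Total: 920 minutes
Hours: 920 ÷ 60 = 15 remainder 20

15:20


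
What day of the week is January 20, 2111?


Zeller's congruence:
q=20, m=13, k=10, j=21
h = (20 + ⌊13×14/5⌋ + 10 + ⌊10/4⌋ + ⌊21/4⌋ - 2×21) mod 7
= (20 + 36 + 10 + 2 + 5 - 42) mod 7
= 31 mod 7 = 3
h=3 → Tuesday

Tuesday


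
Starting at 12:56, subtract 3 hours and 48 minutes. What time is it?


09:08

Start: 776 minutes from midnight
Subtract: 228 minutes
Remaining: 776 - 228 = 548
Hours: 9, Minutes: 8


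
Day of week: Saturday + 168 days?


Start: Saturday (index 5)
(5 + 168) mod 7
= 173 mod 7
= 5
Index 5 → Saturday

Saturday


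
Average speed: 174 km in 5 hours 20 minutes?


Distance: 174 km
Time: 5h 20m = 320 min = 320/60 = 16/3 hours
Speed = 174 ÷ (16/3) = 174 × 3 / 16 = 522/16 ≈ 32.6 km/h

32.6 km/h


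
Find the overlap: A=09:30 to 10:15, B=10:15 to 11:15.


0 minutes

Meeting A: 570-615 (in minutes from midnight)
Meeting B: 615-675
Overlap start = max(570, 615) = 615
Overlap end = min(615, 675) = 615
Overlap = max(0, 615 - 615) = 0 min


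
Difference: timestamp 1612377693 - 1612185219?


192474 seconds (53.5 hours / 2.23 days)

Difference = 1612377693 - 1612185219 = 192474 seconds
In hours: 192474 / 3600 ≈ 53.5
In days: 192474 / 86400 ≈ 2.23


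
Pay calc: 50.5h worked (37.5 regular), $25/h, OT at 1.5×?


Regular: 37.5h × $25 = $937.50
Overtime: 50.5 - 37.5 = 13.0h
OT pay: 13.0h × $25 × 1.5 = $487.50
Total = $937.50 + $487.50 = $1425.00

$1425.00


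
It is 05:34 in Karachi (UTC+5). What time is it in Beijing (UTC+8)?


08:34

Time difference = UTC+8 - UTC+5 = +3 hours
New hour = (5 + 3) mod 24
= 8 mod 24 = 8
Minutes unchanged → 08:34


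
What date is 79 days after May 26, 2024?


Start: May 26, 2024
Add 79 days
May 26 → June 1: 31 - 26 + 1 = 6 days (79 - 6 = 73 left)
June 1 → July 1: 30 - 1 + 1 = 30 days (73 - 30 = 43 left)
July 1 → August 1: 31 - 1 + 1 = 31 days (43 - 31 = 12 left)
August 1 + 12 = August 13, 2024

August 13, 2024


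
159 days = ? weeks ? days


22 weeks 5 days

Weeks: 159 ÷ 7 = 22 remainder 5


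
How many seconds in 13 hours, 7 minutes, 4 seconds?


Hours: 13 × 3600 = 46800
Minutes: 7 × 60 = 420
Seconds: 4
Total = 46800 + 420 + 4 = 47224

47224 seconds


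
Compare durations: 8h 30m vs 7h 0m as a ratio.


17:14 (1.21)

Duration 1: 510 minutes
Duration 2: 420 minutes
Ratio = 510:420
GCD = 30
Simplified = 17:14
As a decimal: 17/14 ≈ 1.21


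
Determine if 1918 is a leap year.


No

Rules: divisible by 4 AND (not by 100 OR by 400)
1918 ÷ 4 = 479 remainder 2 → not divisible by 4
Not divisible by 4 → not a leap year


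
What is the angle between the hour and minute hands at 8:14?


Hour hand = 8×30 + 14×0.5 = 247.0°
Minute hand = 14×6 = 84°
Difference = |247.0 - 84| = 163.0°

163.0°


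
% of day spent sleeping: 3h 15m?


Time: 195 minutes
Day: 1440 minutes
Percentage = (195/1440) × 100 ≈ 13.5%

13.5%


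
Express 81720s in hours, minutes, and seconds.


22h 42m 0s

Hours: 81720 ÷ 3600 = 22 remainder 2520
Minutes: 2520 ÷ 60 = 42 remainder 0
Seconds: 0


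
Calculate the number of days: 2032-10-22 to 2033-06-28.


249 days

From October 22, 2032 to June 28, 2033
Rest of October 2032: 31 - 22 = 9
Full months: November 30, December 31, January 31, February 2033 28, March 31, April 30, May 31
Days into June 2033: 28
Total = 9 + 30 + 31 + 31 + 28 + 31 + 30 + 31 + 28 = 249 days


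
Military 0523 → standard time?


Hour: 5
5 < 12 → AM

5:23 AM


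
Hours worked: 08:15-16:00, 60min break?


Total time = (16×60+0) - (8×60+15)
= 960 - 495 = 465 min
Minus break: 465 - 60 = 405 min
= 6h 45m

6h 45m (405 minutes)


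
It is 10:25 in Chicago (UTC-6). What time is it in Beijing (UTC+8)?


Time difference = UTC+8 - UTC-6 = +14 hours
New hour = (10 + 14) mod 24
= 24 mod 24 = 0
Minutes unchanged → 00:25; 24 ≥ 24 → next day

00:25 (next day)


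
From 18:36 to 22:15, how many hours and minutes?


End time in minutes: 22×60 + 15 = 1335
Start time in minutes: 18×60 + 36 = 1116
Difference = 1335 - 1116 = 219 minutes
= 3 hours 39 minutes

3h 39m


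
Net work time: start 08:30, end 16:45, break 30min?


Total time = (16×60+45) - (8×60+30)
= 1005 - 510 = 495 min
Minus break: 495 - 30 = 465 min
= 7h 45m

7h 45m (465 minutes)


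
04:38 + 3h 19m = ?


07:57

Start: 278 minutes from midnight
Add: 199 minutes
Total: 477 minutes
Hours: 477 ÷ 60 = 7 remainder 57


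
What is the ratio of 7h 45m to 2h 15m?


31:9 (3.44)

Duration 1: 465 minutes
Duration 2: 135 minutes
Ratio = 465:135
GCD = 15
Simplified = 31:9
As a decimal: 31/9 ≈ 3.44


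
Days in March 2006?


Month: March (month 3)
March has 31 days

31 days


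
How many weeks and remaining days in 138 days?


19 weeks 5 days

Weeks: 138 ÷ 7 = 19 remainder 5


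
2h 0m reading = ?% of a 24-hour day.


8.3%

Time: 120 minutes
Day: 1440 minutes
Percentage = (120/1440) × 100 ≈ 8.3%


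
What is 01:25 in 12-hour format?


1:25 AM

Hour: 1
1 < 12 → AM


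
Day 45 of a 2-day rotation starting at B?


Shifts: A, B
Start: B (index 1)
Day 45: (1 + 45 - 1) mod 2
= 45 mod 2
= 1
Index 1 → shift B

Shift B


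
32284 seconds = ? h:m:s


Hours: 32284 ÷ 3600 = 8 remainder 3484
Minutes: 3484 ÷ 60 = 58 remainder 4
Seconds: 4

8h 58m 4s


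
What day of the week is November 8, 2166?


Zeller's congruence:
q=8, m=11, k=66, j=21
h = (8 + ⌊13×12/5⌋ + 66 + ⌊66/4⌋ + ⌊21/4⌋ - 2×21) mod 7
= (8 + 31 + 66 + 16 + 5 - 42) mod 7
= 84 mod 7 = 0
h=0 → Saturday

Saturday


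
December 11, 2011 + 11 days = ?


December 22, 2011

Start: December 11, 2011
Add 11 days
December 11 + 11 = December 22, 2011


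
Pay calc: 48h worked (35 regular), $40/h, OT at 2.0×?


Regular: 35h × $40 = $1400.00
Overtime: 48 - 35 = 13h
OT pay: 13h × $40 × 2.0 = $1040.00
Total = $1400.00 + $1040.00 = $2440.00

$2440.00


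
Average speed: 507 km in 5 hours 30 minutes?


Distance: 507 km
Time: 5h 30m = 330 min = 330/60 = 11/2 hours
Speed = 507 ÷ (11/2) = 507 × 2 / 11 = 1014/11 ≈ 92.2 km/h

92.2 km/h


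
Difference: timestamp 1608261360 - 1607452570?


Difference = 1608261360 - 1607452570 = 808790 seconds
In hours: 808790 / 3600 ≈ 224.7
In days: 808790 / 86400 ≈ 9.36

808790 seconds (224.7 hours / 9.36 days)


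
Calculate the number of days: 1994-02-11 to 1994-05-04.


82 days

From February 11, 1994 to May 4, 1994
Rest of February 1994: 28 - 11 = 17
Full months: March 31, April 30
Days into May 1994: 4
Total = 17 + 31 + 30 + 4 = 82 days


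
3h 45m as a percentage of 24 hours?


Total minutes: 3×60 + 45 = 225
Day = 24×60 = 1440 minutes
Fraction = 225/1440 ≈ 0.1563
As a percentage: 225/1440 × 100 ≈ 15.63%

0.1563 (15.63%)


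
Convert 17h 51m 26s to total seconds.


64286 seconds

Hours: 17 × 3600 = 61200
Minutes: 51 × 60 = 3060
Seconds: 26
Total = 61200 + 3060 + 26 = 64286


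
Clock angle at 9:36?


Hour hand = 9×30 + 36×0.5 = 288.0°
Minute hand = 36×6 = 216°
Difference = |288.0 - 216| = 72.0°

72.0°


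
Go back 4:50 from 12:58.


08:08

Start: 778 minutes from midnight
Subtract: 290 minutes
Remaining: 778 - 290 = 488
Hours: 8, Minutes: 8


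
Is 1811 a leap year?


Rules: divisible by 4 AND (not by 100 OR by 400)
1811 ÷ 4 = 452 remainder 3 → not divisible by 4
Not divisible by 4 → not a leap year

No


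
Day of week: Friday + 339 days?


Monday

Start: Friday (index 4)
(4 + 339) mod 7
= 343 mod 7
= 0
Index 0 → Monday


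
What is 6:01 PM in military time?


Input: 6:01 PM
PM: 6 + 12 = 18

18:01


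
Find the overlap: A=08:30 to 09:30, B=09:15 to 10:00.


15 minutes

Meeting A: 510-570 (in minutes from midnight)
Meeting B: 555-600
Overlap start = max(510, 555) = 555
Overlap end = min(570, 600) = 570
Overlap = max(0, 570 - 555) = 15 min


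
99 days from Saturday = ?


Sunday

Start: Saturday (index 5)
(5 + 99) mod 7
= 104 mod 7
= 6
Index 6 → Sunday


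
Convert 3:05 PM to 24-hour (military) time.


Input: 3:05 PM
PM: 3 + 12 = 15

15:05


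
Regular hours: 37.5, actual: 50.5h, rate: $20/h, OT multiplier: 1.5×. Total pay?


Regular: 37.5h × $20 = $750.00
Overtime: 50.5 - 37.5 = 13.0h
OT pay: 13.0h × $20 × 1.5 = $390.00
Total = $750.00 + $390.00 = $1140.00

$1140.00


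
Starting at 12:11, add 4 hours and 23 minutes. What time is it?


16:34

Start: 731 minutes from midnight
Add: 263 minutes
Total: 994 minutes
Hours: 994 ÷ 60 = 16 remainder 34


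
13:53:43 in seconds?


Hours: 13 × 3600 = 46800
Minutes: 53 × 60 = 3180
Seconds: 43
Total = 46800 + 3180 + 43 = 50023

50023 seconds


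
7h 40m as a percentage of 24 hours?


0.3194 (31.94%)

Total minutes: 7×60 + 40 = 460
Day = 24×60 = 1440 minutes
Fraction = 460/1440 ≈ 0.3194
As a percentage: 460/1440 × 100 ≈ 31.94%


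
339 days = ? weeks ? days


48 weeks 3 days

Weeks: 339 ÷ 7 = 48 remainder 3


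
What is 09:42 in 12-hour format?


9:42 AM

Hour: 9
9 < 12 → AM


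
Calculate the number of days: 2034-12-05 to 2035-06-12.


189 days

From December 5, 2034 to June 12, 2035
Rest of December 2034: 31 - 5 = 26
Full months: January 31, February 2035 28, March 31, April 30, May 31
Days into June 2035: 12
Total = 26 + 31 + 28 + 31 + 30 + 31 + 12 = 189 days


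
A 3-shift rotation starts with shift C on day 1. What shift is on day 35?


Shifts: A, B, C
Start: C (index 2)
Day 35: (2 + 35 - 1) mod 3
= 36 mod 3
= 0
Index 0 → shift A

Shift A


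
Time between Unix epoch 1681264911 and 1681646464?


Difference = 1681646464 - 1681264911 = 381553 seconds
In hours: 381553 / 3600 ≈ 106.0
In days: 381553 / 86400 ≈ 4.42

381553 seconds (106.0 hours / 4.42 days)


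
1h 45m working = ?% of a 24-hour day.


Time: 105 minutes
Day: 1440 minutes
Percentage = (105/1440) × 100 ≈ 7.3%

7.3%


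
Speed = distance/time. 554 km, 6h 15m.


Distance: 554 km
Time: 6h 15m = 375 min = 375/60 = 25/4 hours
Speed = 554 ÷ (25/4) = 554 × 4 / 25 = 2216/25 ≈ 88.6 km/h

88.6 km/h


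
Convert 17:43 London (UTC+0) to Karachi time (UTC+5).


22:43

Time difference = UTC+5 - UTC+0 = +5 hours
New hour = (17 + 5) mod 24
= 22 mod 24 = 22
Minutes unchanged → 22:43


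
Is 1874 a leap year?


Rules: divisible by 4 AND (not by 100 OR by 400)
1874 ÷ 4 = 468 remainder 2 → not divisible by 4
Not divisible by 4 → not a leap year

No


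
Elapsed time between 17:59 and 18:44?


End time in minutes: 18×60 + 44 = 1124
Start time in minutes: 17×60 + 59 = 1079
Difference = 1124 - 1079 = 45 minutes
= 0 hours 45 minutes

0h 45m


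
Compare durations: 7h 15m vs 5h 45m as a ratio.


29:23 (1.26)

Duration 1: 435 minutes
Duration 2: 345 minutes
Ratio = 435:345
GCD = 15
Simplified = 29:23
As a decimal: 29/23 ≈ 1.26


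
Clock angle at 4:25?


Hour hand = 4×30 + 25×0.5 = 132.5°
Minute hand = 25×6 = 150°
Difference = |132.5 - 150| = 17.5°

17.5°


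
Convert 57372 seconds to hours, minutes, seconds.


15h 56m 12s

Hours: 57372 ÷ 3600 = 15 remainder 3372
Minutes: 3372 ÷ 60 = 56 remainder 12
Seconds: 12


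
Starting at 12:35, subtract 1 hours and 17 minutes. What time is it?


11:18

Start: 755 minutes from midnight
Subtract: 77 minutes
Remaining: 755 - 77 = 678
Hours: 11, Minutes: 18


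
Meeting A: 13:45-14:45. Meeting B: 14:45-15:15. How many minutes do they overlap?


0 minutes

Meeting A: 825-885 (in minutes from midnight)
Meeting B: 885-915
Overlap start = max(825, 885) = 885
Overlap end = min(885, 915) = 885
Overlap = max(0, 885 - 885) = 0 min


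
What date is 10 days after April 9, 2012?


Start: April 9, 2012
Add 10 days
April 9 + 10 = April 19, 2012

April 19, 2012


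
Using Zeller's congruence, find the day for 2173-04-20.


Zeller's congruence:
q=20, m=4, k=73, j=21
h = (20 + ⌊13×5/5⌋ + 73 + ⌊73/4⌋ + ⌊21/4⌋ - 2×21) mod 7
= (20 + 13 + 73 + 18 + 5 - 42) mod 7
= 87 mod 7 = 3
h=3 → Tuesday

Tuesday


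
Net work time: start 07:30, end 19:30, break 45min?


Total time = (19×60+30) - (7×60+30)
= 1170 - 450 = 720 min
Minus break: 720 - 45 = 675 min
= 11h 15m

11h 15m (675 minutes)


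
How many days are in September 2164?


30 days

Month: September (month 9)
September has 30 days


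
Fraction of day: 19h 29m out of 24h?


0.8118 (81.18%)

Total minutes: 19×60 + 29 = 1169
Day = 24×60 = 1440 minutes
Fraction = 1169/1440 ≈ 0.8118
As a percentage: 1169/1440 × 100 ≈ 81.18%


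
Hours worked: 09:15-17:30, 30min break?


Total time = (17×60+30) - (9×60+15)
= 1050 - 555 = 495 min
Minus break: 495 - 30 = 465 min
= 7h 45m

7h 45m (465 minutes)


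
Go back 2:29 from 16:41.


14:12

Start: 1001 minutes from midnight
Subtract: 149 minutes
Remaining: 1001 - 149 = 852
Hours: 14, Minutes: 12


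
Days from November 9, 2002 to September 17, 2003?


312 days

From November 9, 2002 to September 17, 2003
Rest of November 2002: 30 - 9 = 21
Full months: December 31, January 31, February 2003 28, March 31, April 30, May 31, June 30, July 31, August 31
Days into September 2003: 17
Total = 21 + 31 + 31 + 28 + 31 + 30 + 31 + 30 + 31 + 31 + 17 = 312 days


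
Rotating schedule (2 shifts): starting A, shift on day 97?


Shift A

Shifts: A, B
Start: A (index 0)
Day 97: (0 + 97 - 1) mod 2
= 96 mod 2
= 0
Index 0 → shift A


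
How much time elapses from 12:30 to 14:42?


2h 12m

End time in minutes: 14×60 + 42 = 882
Start time in minutes: 12×60 + 30 = 750
Difference = 882 - 750 = 132 minutes
= 2 hours 12 minutes


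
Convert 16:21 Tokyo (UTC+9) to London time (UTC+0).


07:21

Time difference = UTC+0 - UTC+9 = -9 hours
New hour = (16 -9) mod 24
= 7 mod 24 = 7
Minutes unchanged → 07:21


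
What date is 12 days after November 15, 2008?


Start: November 15, 2008
Add 12 days
November 15 + 12 = November 27, 2008

November 27, 2008


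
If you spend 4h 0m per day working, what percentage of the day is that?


Time: 240 minutes
Day: 1440 minutes
Percentage = (240/1440) × 100 ≈ 16.7%

16.7%


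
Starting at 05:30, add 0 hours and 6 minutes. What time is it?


05:36

Start: 330 minutes from midnight
Add: 6 minutes
Total: 336 minutes
Hours: 336 ÷ 60 = 5 remainder 36


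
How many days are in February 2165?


Month: February (month 2)
February: 28 or 29 (leap year)
2165 leap year? No

28 days


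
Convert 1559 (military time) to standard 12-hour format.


3:59 PM

Hour: 15
15 - 12 = 3 → PM


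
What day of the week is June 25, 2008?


Zeller's congruence:
q=25, m=6, k=8, j=20
h = (25 + ⌊13×7/5⌋ + 8 + ⌊8/4⌋ + ⌊20/4⌋ - 2×20) mod 7
= (25 + 18 + 8 + 2 + 5 - 40) mod 7
= 18 mod 7 = 4
h=4 → Wednesday

Wednesday


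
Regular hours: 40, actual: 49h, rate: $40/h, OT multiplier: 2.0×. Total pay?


Regular: 40h × $40 = $1600.00
Overtime: 49 - 40 = 9h
OT pay: 9h × $40 × 2.0 = $720.00
Total = $1600.00 + $720.00 = $2320.00

$2320.00


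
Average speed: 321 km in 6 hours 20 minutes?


Distance: 321 km
Time: 6h 20m = 380 min = 380/60 = 19/3 hours
Speed = 321 ÷ (19/3) = 321 × 3 / 19 = 963/19 ≈ 50.7 km/h

50.7 km/h


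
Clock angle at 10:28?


146.0°

Hour hand = 10×30 + 28×0.5 = 314.0°
Minute hand = 28×6 = 168°
Difference = |314.0 - 168| = 146.0°
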